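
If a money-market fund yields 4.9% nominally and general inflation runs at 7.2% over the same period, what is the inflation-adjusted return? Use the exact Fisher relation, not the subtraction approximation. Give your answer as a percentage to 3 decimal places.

-2.146%

Real return via the Fisher equation: (1 + 4.9%)/(1 + 7.2%) − 1 = 1.049/1.072 − 1 ≈ -0.02146.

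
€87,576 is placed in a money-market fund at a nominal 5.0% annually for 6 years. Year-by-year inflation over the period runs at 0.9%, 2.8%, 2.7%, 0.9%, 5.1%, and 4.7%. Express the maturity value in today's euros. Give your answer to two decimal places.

Nominal value at maturity: €87,576 × (1 + 5.0%)^6 ≈ €117,360.22.
Price-level factor over 6 years: 1.009 × 1.028 × 1.027 × 1.009 × 1.051 × 1.047 ≈ 1.1827563502.
Dividing the nominal maturity value by the price-level factor gives the value in today's money.

€99,226.03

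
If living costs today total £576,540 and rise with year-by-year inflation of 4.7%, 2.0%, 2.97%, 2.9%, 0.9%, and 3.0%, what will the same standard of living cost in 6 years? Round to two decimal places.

Cumulative price-level factor: 1.047 × 1.020 × 1.0297 × 1.029 × 1.009 × 1.030 ≈ 1.1759837805.
The nominal amount required is £576,540 scaled up by that factor.

£678,001.69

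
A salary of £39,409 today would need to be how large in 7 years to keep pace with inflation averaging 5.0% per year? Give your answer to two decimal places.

£55,452.42

Cumulative price-level factor: (1+5.0%)^7 ≈ 1.4071004227.
The nominal amount required is £39,409 scaled up by that factor.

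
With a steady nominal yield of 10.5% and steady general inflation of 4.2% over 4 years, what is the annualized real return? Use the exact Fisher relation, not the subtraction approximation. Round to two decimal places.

With constant rates the annual real return is the same each year: (1+10.5%)/(1+4.2%) − 1 = 0.06046.

6.05%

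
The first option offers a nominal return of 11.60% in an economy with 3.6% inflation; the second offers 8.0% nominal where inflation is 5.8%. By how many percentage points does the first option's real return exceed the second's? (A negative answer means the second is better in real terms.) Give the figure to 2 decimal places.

5.64

The first option real return: 1.1160/1.036 − 1 = 7.722%.
The second real return: 1.080/1.058 − 1 = 2.079%.
Difference: 7.722 − 2.079 = 5.643 pp.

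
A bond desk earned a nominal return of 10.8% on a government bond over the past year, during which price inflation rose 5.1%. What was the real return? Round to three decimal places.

Real return via the Fisher equation: (1 + 10.8%)/(1 + 5.1%) − 1 = 1.108/1.051 − 1 ≈ 0.05423.

5.423%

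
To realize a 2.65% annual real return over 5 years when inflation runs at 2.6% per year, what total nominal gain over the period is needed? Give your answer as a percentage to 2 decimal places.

Required annual nominal rate: (1+2.65%)(1+2.6%) − 1 = 5.3189%.
Cumulative over 5 years: (1 + 0.053189)^5 − 1 ≈ 0.29578.

29.58%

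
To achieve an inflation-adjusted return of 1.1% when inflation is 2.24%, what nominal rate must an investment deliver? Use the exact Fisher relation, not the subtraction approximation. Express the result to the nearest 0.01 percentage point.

By the Fisher equation, 1 + r_nom = (1 + 1.1%)(1 + 2.24%) = 1.011 × 1.0224 = 1.0336464.
So r_nom = 3.36464%.

3.36%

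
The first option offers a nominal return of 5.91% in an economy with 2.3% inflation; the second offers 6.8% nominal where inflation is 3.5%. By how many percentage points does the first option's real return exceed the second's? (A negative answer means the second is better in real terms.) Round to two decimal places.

The first option real return: 1.0591/1.023 − 1 = 3.529%.
The second real return: 1.068/1.035 − 1 = 3.188%.
Difference: 3.529 − 3.188 = 0.341 pp.

0.34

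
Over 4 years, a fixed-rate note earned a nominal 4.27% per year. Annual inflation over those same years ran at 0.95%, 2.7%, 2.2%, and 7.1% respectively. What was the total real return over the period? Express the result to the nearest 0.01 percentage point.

Cumulative inflation factor: 1.0095 × 1.027 × 1.022 × 1.071 ≈ 1.13479.
Nominal growth factor: 1.18205. Real growth factor = 1.18205 / 1.13479 ≈ 1.04165.
Total real return ≈ 4.1647%.

4.16%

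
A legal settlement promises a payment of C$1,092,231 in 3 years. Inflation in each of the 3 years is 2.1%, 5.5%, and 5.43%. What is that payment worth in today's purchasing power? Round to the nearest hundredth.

C$961,771.91

Price-level factor over 3 years: 1.021 × 1.055 × 1.0543 = 1.1356445165.
Purchasing power today: C$1,092,231 divided by that factor.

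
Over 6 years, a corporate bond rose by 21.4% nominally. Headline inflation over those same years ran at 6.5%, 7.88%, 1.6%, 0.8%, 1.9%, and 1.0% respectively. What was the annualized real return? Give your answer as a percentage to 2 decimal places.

Cumulative inflation factor: 1.065 × 1.0788 × 1.016 × 1.008 × 1.019 × 1.010 ≈ 1.21099.
Nominal growth factor: 1.21400. Real growth factor = 1.21400 / 1.21099 ≈ 1.00249.
Annualized: 1.00249^(1/6) − 1 ≈ 0.00041.

0.04%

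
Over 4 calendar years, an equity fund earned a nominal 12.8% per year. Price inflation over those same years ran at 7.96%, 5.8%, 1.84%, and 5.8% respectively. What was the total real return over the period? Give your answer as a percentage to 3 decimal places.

31.548%

Cumulative inflation factor: 1.0796 × 1.058 × 1.0184 × 1.058 ≈ 1.23070.
Nominal growth factor: 1.61896. Real growth factor = 1.61896 / 1.23070 ≈ 1.31548.
Total real return ≈ 31.5479%.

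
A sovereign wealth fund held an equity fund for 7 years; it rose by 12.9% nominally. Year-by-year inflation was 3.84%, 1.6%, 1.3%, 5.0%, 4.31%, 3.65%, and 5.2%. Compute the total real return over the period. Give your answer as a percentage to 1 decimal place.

Cumulative inflation factor: 1.0384 × 1.016 × 1.013 × 1.050 × 1.0431 × 1.0365 × 1.052 ≈ 1.27635.
Nominal growth factor: 1.12900. Real growth factor = 1.12900 / 1.27635 ≈ 0.88456.
Total real return ≈ -11.5443%.

-11.5%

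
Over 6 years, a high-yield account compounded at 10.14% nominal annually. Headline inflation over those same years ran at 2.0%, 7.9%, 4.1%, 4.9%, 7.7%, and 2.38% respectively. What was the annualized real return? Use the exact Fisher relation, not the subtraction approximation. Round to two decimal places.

5.09%

Cumulative inflation factor: 1.020 × 1.079 × 1.041 × 1.049 × 1.077 × 1.0238 ≈ 1.32519.
Nominal growth factor: 1.78513. Real growth factor = 1.78513 / 1.32519 ≈ 1.34707.
Annualized: 1.34707^(1/6) − 1 ≈ 0.05091.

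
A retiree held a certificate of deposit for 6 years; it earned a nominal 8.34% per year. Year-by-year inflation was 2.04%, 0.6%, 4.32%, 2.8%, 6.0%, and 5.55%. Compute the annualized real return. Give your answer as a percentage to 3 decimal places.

4.642%

Cumulative inflation factor: 1.0204 × 1.006 × 1.0432 × 1.028 × 1.060 × 1.0555 ≈ 1.23167.
Nominal growth factor: 1.61709. Real growth factor = 1.61709 / 1.23167 ≈ 1.31292.
Annualized: 1.31292^(1/6) − 1 ≈ 0.04642.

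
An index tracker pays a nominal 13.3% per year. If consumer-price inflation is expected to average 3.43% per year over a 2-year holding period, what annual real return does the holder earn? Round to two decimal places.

With constant rates the annual real return is the same each year: (1+13.3%)/(1+3.43%) − 1 = 0.09543.

9.54%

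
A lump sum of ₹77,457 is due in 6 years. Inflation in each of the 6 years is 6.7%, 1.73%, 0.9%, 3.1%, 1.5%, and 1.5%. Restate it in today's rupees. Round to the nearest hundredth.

Price-level factor over 6 years: 1.067 × 1.0173 × 1.009 × 1.031 × 1.015 × 1.015 ≈ 1.1633097819.
Purchasing power today: ₹77,457 divided by that factor.

₹66,583.30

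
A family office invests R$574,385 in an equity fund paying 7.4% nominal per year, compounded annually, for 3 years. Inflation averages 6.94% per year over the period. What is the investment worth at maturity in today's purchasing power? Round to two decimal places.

Nominal value at maturity: R$574,385 × (1 + 7.4%)^3 ≈ R$711,567.22.
Price-level factor over 3 years: (1 + 6.94%)^3 ≈ 1.2229833354.
The maturity value deflated by that factor is the answer in today's purchasing power.

R$581,829.04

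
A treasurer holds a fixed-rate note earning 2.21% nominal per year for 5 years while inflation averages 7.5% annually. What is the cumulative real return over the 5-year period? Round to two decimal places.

-22.30%

The annual real rate is (1+2.21%)/(1+7.5%) − 1 = -4.9209%.
Compounded over 5 years: (1 + -0.049209)^5 − 1 ≈ -0.22299.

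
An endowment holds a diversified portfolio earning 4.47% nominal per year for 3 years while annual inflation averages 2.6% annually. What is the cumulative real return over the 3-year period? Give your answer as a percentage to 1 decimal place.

The annual real rate is (1+4.47%)/(1+2.6%) − 1 = 1.8226%.
Compounded over 3 years: (1 + 0.018226)^3 − 1 ≈ 0.05568.

5.6%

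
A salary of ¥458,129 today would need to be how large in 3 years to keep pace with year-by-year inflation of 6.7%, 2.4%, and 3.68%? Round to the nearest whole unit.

Cumulative price-level factor: 1.067 × 1.024 × 1.0368 = 1.1328159744.
The nominal amount required is ¥458,129 scaled up by that factor.

¥518,976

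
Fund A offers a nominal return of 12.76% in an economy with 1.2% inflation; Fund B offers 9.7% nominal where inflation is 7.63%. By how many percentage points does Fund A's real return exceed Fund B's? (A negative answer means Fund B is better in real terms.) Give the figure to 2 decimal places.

9.50

Fund A real return: 1.1276/1.012 − 1 = 11.423%.
Fund B real return: 1.097/1.0763 − 1 = 1.923%.
Difference: 11.423 − 1.923 = 9.500 pp.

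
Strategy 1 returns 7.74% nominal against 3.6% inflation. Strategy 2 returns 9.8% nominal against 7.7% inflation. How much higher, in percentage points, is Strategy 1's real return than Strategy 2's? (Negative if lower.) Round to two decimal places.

2.05

Strategy 1 real return: 1.0774/1.036 − 1 = 3.996%.
Strategy 2 real return: 1.098/1.077 − 1 = 1.950%.
Difference: 3.996 − 1.950 = 2.046 pp.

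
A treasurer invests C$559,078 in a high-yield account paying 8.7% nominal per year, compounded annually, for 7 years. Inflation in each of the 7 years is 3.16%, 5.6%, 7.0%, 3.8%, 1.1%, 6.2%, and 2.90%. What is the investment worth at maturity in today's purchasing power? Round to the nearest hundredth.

C$749,949.09

Nominal value at maturity: C$559,078 × (1 + 8.7%)^7 ≈ C$1,002,488.07.
Price-level factor over 7 years: 1.0316 × 1.056 × 1.070 × 1.038 × 1.011 × 1.062 × 1.0290 ≈ 1.3367414961.
The maturity value deflated by that factor is the answer in today's purchasing power.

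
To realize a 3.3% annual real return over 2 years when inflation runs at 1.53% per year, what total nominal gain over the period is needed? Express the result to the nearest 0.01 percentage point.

10.00%

Required annual nominal rate: (1+3.3%)(1+1.53%) − 1 = 4.88049%.
Cumulative over 2 years: (1 + 0.0488049)^2 − 1 ≈ 0.09999.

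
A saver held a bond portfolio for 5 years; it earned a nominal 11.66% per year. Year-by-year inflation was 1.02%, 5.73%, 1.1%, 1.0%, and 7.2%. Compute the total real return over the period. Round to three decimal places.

48.462%

Cumulative inflation factor: 1.0102 × 1.0573 × 1.011 × 1.010 × 1.072 ≈ 1.16916.
Nominal growth factor: 1.73575. Real growth factor = 1.73575 / 1.16916 ≈ 1.48462.
Total real return ≈ 48.4620%.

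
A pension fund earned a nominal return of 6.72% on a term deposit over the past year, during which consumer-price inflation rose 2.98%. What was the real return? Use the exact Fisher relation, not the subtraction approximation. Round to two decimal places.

3.63%

Real return via the Fisher equation: (1 + 6.72%)/(1 + 2.98%) − 1 = 1.0672/1.0298 − 1 ≈ 0.03632.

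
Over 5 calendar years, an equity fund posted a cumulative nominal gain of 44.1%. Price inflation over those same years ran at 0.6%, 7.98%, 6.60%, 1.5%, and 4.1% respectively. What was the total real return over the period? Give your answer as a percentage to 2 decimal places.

17.77%

Cumulative inflation factor: 1.006 × 1.0798 × 1.0660 × 1.015 × 1.041 ≈ 1.22353.
Nominal growth factor: 1.44100. Real growth factor = 1.44100 / 1.22353 ≈ 1.17774.
Total real return ≈ 17.7738%.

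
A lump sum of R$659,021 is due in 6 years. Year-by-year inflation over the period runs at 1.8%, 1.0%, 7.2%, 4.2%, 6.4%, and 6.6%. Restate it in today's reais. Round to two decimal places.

R$505,904.76

Price-level factor over 6 years: 1.018 × 1.010 × 1.072 × 1.042 × 1.064 × 1.066 ≈ 1.3026582334.
Purchasing power today: R$659,021 divided by that factor.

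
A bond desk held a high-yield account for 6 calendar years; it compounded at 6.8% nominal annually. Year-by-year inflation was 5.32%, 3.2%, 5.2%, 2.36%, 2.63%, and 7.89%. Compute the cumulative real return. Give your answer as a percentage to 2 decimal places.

14.51%

Cumulative inflation factor: 1.0532 × 1.032 × 1.052 × 1.0236 × 1.0263 × 1.0789 ≈ 1.29596.
Nominal growth factor: 1.48398. Real growth factor = 1.48398 / 1.29596 ≈ 1.14508.
Total real return ≈ 14.5079%.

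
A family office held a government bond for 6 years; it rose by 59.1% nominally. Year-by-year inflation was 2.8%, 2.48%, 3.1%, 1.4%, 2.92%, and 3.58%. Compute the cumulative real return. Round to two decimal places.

35.51%

Cumulative inflation factor: 1.028 × 1.0248 × 1.031 × 1.014 × 1.0292 × 1.0358 ≈ 1.17410.
Nominal growth factor: 1.59100. Real growth factor = 1.59100 / 1.17410 ≈ 1.35508.
Total real return ≈ 35.5082%.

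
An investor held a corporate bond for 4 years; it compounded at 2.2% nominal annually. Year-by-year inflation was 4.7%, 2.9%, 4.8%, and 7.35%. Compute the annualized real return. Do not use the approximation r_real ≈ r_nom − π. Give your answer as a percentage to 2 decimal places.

Cumulative inflation factor: 1.047 × 1.029 × 1.048 × 1.0735 ≈ 1.21206.
Nominal growth factor: 1.09095. Real growth factor = 1.09095 / 1.21206 ≈ 0.90007.
Annualized: 0.90007^(1/4) − 1 ≈ -0.02598.

-2.60%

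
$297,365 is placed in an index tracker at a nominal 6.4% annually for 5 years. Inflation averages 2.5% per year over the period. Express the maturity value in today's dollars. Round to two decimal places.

$358,408.80

Nominal value at maturity: $297,365 × (1 + 6.4%)^5 ≈ $405,506.66.
Price-level factor over 5 years: (1 + 2.5%)^5 ≈ 1.1314082129.
Dividing the nominal maturity value by the price-level factor gives the value in today's money.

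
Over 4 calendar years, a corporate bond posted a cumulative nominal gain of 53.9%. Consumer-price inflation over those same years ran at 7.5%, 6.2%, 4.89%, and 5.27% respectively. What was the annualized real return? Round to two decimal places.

5.12%

Cumulative inflation factor: 1.075 × 1.062 × 1.0489 × 1.0527 ≈ 1.26058.
Nominal growth factor: 1.53900. Real growth factor = 1.53900 / 1.26058 ≈ 1.22086.
Annualized: 1.22086^(1/4) − 1 ≈ 0.05115.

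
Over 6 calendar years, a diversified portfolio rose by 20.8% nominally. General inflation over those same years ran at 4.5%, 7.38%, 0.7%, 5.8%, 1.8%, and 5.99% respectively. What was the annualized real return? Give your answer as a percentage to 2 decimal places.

-1.09%

Cumulative inflation factor: 1.045 × 1.0738 × 1.007 × 1.058 × 1.018 × 1.0599 ≈ 1.28993.
Nominal growth factor: 1.20800. Real growth factor = 1.20800 / 1.28993 ≈ 0.93648.
Annualized: 0.93648^(1/6) − 1 ≈ -0.01088.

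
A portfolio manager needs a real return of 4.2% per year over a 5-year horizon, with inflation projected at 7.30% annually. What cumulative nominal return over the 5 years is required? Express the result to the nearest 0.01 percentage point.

74.72%

Required annual nominal rate: (1+4.2%)(1+7.30%) − 1 = 11.8066%.
Cumulative over 5 years: (1 + 0.118066)^5 − 1 ≈ 0.74718.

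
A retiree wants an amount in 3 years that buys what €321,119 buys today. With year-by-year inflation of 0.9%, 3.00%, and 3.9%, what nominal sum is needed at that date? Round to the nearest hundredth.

Cumulative price-level factor: 1.009 × 1.0300 × 1.039 = 1.07980153.
Multiplying €321,119 by the price-level factor gives the future nominal sum.

€346,744.79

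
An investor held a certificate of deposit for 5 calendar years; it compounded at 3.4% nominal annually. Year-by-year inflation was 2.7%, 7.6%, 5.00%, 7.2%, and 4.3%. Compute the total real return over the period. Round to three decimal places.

-8.893%

Cumulative inflation factor: 1.027 × 1.076 × 1.0500 × 1.072 × 1.043 ≈ 1.29733.
Nominal growth factor: 1.18196. Real growth factor = 1.18196 / 1.29733 ≈ 0.91107.
Total real return ≈ -8.8930%.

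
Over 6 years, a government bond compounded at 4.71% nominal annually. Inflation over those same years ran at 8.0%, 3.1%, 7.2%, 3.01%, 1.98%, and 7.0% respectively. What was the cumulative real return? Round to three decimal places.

-1.763%

Cumulative inflation factor: 1.080 × 1.031 × 1.072 × 1.0301 × 1.0198 × 1.070 ≈ 1.34170.
Nominal growth factor: 1.31804. Real growth factor = 1.31804 / 1.34170 ≈ 0.98237.
Total real return ≈ -1.7633%.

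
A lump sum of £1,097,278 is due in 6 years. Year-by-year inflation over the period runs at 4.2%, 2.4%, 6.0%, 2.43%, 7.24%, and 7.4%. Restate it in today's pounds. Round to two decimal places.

£822,346.54

Price-level factor over 6 years: 1.042 × 1.024 × 1.060 × 1.0243 × 1.0724 × 1.074 ≈ 1.3343255444.
Purchasing power today: £1,097,278 divided by that factor.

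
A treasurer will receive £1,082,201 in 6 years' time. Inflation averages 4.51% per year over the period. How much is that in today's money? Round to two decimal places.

£830,540.56

Price-level factor over 6 years: (1 + 4.51%)^6 ≈ 1.3030080129.
Purchasing power today: £1,082,201 divided by that factor.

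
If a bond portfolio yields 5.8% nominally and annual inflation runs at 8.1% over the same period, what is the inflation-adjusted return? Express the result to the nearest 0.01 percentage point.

-2.13%

Real return via the Fisher equation: (1 + 5.8%)/(1 + 8.1%) − 1 = 1.058/1.081 − 1 ≈ -0.02128.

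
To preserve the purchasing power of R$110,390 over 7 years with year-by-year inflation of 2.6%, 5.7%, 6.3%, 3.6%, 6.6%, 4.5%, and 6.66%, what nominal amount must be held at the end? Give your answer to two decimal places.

Cumulative price-level factor: 1.026 × 1.057 × 1.063 × 1.036 × 1.066 × 1.045 × 1.0666 ≈ 1.4190262929.
Multiplying R$110,390 by the price-level factor gives the future nominal sum.

R$156,646.31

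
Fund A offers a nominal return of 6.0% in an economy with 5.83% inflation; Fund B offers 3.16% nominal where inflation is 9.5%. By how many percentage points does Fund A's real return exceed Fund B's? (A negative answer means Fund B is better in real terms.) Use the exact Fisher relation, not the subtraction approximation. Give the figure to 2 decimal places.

Fund A real return: 1.060/1.0583 − 1 = 0.161%.
Fund B real return: 1.0316/1.095 − 1 = -5.790%.
Difference: 0.161 − (-5.790) = 5.951 pp.

5.95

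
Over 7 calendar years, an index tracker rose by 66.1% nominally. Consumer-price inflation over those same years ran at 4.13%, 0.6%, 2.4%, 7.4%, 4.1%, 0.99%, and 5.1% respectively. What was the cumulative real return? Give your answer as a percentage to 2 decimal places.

Cumulative inflation factor: 1.0413 × 1.006 × 1.024 × 1.074 × 1.041 × 1.0099 × 1.051 ≈ 1.27295.
Nominal growth factor: 1.66100. Real growth factor = 1.66100 / 1.27295 ≈ 1.30485.
Total real return ≈ 30.4847%.

30.48%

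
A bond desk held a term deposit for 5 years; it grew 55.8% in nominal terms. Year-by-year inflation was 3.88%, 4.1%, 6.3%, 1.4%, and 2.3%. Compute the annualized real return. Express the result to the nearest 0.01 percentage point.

Cumulative inflation factor: 1.0388 × 1.041 × 1.063 × 1.014 × 1.023 ≈ 1.19242.
Nominal growth factor: 1.55800. Real growth factor = 1.55800 / 1.19242 ≈ 1.30659.
Annualized: 1.30659^(1/5) − 1 ≈ 0.05494.

5.49%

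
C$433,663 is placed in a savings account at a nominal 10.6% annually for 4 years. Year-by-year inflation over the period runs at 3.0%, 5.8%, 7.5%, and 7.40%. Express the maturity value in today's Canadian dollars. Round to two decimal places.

C$515,747.63

Nominal value at maturity: C$433,663 × (1 + 10.6%)^4 ≈ C$648,892.68.
Price-level factor over 4 years: 1.030 × 1.058 × 1.075 × 1.0740 = 1.258159317.
Dividing the nominal maturity value by the price-level factor gives the value in today's money.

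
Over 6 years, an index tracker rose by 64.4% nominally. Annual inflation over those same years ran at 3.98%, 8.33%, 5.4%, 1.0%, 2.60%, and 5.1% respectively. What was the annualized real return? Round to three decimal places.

4.083%

Cumulative inflation factor: 1.0398 × 1.0833 × 1.054 × 1.010 × 1.0260 × 1.051 ≈ 1.29304.
Nominal growth factor: 1.64400. Real growth factor = 1.64400 / 1.29304 ≈ 1.27143.
Annualized: 1.27143^(1/6) − 1 ≈ 0.04083.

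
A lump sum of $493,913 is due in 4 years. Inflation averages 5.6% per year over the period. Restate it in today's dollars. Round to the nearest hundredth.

$397,186.78

Price-level factor over 4 years: (1 + 5.6%)^4 ≈ 1.2435282985.
Purchasing power today: $493,913 divided by that factor.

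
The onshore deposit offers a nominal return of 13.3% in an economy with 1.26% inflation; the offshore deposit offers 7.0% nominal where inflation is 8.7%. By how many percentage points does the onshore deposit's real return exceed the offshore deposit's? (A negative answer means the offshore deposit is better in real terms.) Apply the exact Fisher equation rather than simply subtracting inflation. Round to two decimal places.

13.45

The onshore deposit real return: 1.133/1.0126 − 1 = 11.890%.
The offshore deposit real return: 1.070/1.087 − 1 = -1.564%.
Difference: 11.890 − (-1.564) = 13.454 pp.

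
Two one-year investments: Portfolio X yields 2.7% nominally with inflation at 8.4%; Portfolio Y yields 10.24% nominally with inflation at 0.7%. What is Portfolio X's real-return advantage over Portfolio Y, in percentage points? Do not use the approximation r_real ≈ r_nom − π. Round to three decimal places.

Portfolio X real return: 1.027/1.084 − 1 = -5.2583%.
Portfolio Y real return: 1.1024/1.007 − 1 = 9.4737%.
Difference: -5.2583 − 9.4737 = -14.7320 pp.

-14.732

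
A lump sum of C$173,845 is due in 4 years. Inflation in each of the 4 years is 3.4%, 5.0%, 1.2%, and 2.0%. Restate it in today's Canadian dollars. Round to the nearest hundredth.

Price-level factor over 4 years: 1.034 × 1.050 × 1.012 × 1.020 = 1.120702968.
Purchasing power today: C$173,845 divided by that factor.

C$155,121.39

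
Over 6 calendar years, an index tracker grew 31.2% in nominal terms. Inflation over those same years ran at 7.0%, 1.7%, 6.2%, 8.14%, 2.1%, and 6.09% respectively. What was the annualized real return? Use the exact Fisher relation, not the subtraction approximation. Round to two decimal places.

Cumulative inflation factor: 1.070 × 1.017 × 1.062 × 1.0814 × 1.021 × 1.0609 ≈ 1.35368.
Nominal growth factor: 1.31200. Real growth factor = 1.31200 / 1.35368 ≈ 0.96921.
Annualized: 0.96921^(1/6) − 1 ≈ -0.00520.

-0.52%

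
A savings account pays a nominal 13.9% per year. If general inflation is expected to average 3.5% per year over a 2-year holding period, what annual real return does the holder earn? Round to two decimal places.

10.05%

With constant rates the annual real return is the same each year: (1+13.9%)/(1+3.5%) − 1 = 0.10048.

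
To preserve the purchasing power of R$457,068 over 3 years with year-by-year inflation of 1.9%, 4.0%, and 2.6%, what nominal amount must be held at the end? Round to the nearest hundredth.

Cumulative price-level factor: 1.019 × 1.040 × 1.026 = 1.08731376.
The nominal amount required is R$457,068 scaled up by that factor.

R$496,976.33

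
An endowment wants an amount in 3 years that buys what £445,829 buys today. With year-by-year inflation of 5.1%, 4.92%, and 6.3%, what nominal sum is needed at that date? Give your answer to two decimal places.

Cumulative price-level factor: 1.051 × 1.0492 × 1.063 = 1.1721798796.
The nominal amount required is £445,829 scaled up by that factor.

£522,591.78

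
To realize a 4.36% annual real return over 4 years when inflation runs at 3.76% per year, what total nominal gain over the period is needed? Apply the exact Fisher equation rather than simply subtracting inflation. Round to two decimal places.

Required annual nominal rate: (1+4.36%)(1+3.76%) − 1 = 8.283936%.
Cumulative over 4 years: (1 + 0.08283936)^4 − 1 ≈ 0.37485.

37.49%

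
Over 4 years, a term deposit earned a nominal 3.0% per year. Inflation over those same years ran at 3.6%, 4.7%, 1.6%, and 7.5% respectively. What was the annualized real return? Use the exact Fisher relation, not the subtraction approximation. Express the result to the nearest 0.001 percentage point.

Cumulative inflation factor: 1.036 × 1.047 × 1.016 × 1.075 ≈ 1.18470.
Nominal growth factor: 1.12551. Real growth factor = 1.12551 / 1.18470 ≈ 0.95004.
Annualized: 0.95004^(1/4) − 1 ≈ -0.01273.

-1.273%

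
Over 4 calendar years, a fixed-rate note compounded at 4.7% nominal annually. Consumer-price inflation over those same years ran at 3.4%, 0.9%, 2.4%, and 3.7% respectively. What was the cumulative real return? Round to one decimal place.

8.5%

Cumulative inflation factor: 1.034 × 1.009 × 1.024 × 1.037 ≈ 1.10787.
Nominal growth factor: 1.20167. Real growth factor = 1.20167 / 1.10787 ≈ 1.08467.
Total real return ≈ 8.4667%.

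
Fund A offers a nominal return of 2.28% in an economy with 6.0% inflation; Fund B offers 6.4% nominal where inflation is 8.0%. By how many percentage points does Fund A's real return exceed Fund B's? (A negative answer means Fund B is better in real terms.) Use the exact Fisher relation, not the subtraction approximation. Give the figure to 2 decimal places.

-2.03

Fund A real return: 1.0228/1.060 − 1 = -3.509%.
Fund B real return: 1.064/1.080 − 1 = -1.481%.
Difference: -3.509 − (-1.481) = -2.028 pp.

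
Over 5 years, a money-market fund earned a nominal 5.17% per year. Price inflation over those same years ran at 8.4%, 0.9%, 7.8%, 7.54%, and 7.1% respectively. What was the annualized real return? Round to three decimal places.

-1.074%

Cumulative inflation factor: 1.084 × 1.009 × 1.078 × 1.0754 × 1.071 ≈ 1.35800.
Nominal growth factor: 1.28665. Real growth factor = 1.28665 / 1.35800 ≈ 0.94746.
Annualized: 0.94746^(1/5) − 1 ≈ -0.01074.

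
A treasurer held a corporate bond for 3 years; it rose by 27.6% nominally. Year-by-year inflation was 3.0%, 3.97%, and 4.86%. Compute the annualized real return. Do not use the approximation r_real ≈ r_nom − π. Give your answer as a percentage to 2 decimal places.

Cumulative inflation factor: 1.030 × 1.0397 × 1.0486 ≈ 1.12294.
Nominal growth factor: 1.27600. Real growth factor = 1.27600 / 1.12294 ≈ 1.13631.
Annualized: 1.13631^(1/3) − 1 ≈ 0.04351.

4.35%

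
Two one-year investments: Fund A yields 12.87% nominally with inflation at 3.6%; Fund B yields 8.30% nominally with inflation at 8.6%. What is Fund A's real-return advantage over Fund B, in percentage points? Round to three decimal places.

Fund A real return: 1.1287/1.036 − 1 = 8.9479%.
Fund B real return: 1.0830/1.086 − 1 = -0.2762%.
Difference: 8.9479 − (-0.2762) = 9.2241 pp.

9.224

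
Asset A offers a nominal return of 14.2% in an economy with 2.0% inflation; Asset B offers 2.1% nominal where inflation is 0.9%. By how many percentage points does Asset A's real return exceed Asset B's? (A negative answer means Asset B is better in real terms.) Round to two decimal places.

Asset A real return: 1.142/1.020 − 1 = 11.961%.
Asset B real return: 1.021/1.009 − 1 = 1.189%.
Difference: 11.961 − 1.189 = 10.772 pp.

10.77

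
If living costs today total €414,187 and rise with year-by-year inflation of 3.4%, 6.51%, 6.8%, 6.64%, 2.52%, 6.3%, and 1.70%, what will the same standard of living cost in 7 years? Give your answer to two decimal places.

Cumulative price-level factor: 1.034 × 1.0651 × 1.068 × 1.0664 × 1.0252 × 1.063 × 1.0170 ≈ 1.3901610864.
The nominal amount required is €414,187 scaled up by that factor.

€575,786.65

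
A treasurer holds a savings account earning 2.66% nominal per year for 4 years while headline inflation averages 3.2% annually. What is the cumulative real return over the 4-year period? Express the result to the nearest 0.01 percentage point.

The annual real rate is (1+2.66%)/(1+3.2%) − 1 = -0.5233%.
Compounded over 4 years: (1 + -0.005233)^4 − 1 ≈ -0.02077.

-2.08%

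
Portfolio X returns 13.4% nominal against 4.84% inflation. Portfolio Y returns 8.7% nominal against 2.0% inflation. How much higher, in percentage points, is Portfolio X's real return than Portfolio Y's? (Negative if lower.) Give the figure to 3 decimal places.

Portfolio X real return: 1.134/1.0484 − 1 = 8.1648%.
Portfolio Y real return: 1.087/1.020 − 1 = 6.5686%.
Difference: 8.1648 − 6.5686 = 1.5962 pp.

1.596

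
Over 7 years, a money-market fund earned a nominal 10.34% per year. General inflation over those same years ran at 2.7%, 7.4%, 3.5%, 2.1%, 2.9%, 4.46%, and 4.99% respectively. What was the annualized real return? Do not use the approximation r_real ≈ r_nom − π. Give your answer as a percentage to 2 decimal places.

Cumulative inflation factor: 1.027 × 1.074 × 1.035 × 1.021 × 1.029 × 1.0446 × 1.0499 ≈ 1.31539.
Nominal growth factor: 1.99127. Real growth factor = 1.99127 / 1.31539 ≈ 1.51383.
Annualized: 1.51383^(1/7) − 1 ≈ 0.06102.

6.10%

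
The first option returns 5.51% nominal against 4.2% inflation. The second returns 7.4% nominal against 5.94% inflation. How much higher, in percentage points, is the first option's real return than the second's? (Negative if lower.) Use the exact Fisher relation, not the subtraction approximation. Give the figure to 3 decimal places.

The first option real return: 1.0551/1.042 − 1 = 1.2572%.
The second real return: 1.074/1.0594 − 1 = 1.3781%.
Difference: 1.2572 − 1.3781 = -0.1209 pp.

-0.121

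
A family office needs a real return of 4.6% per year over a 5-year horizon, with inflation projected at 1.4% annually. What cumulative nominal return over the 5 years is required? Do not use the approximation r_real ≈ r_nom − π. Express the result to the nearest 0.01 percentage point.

Required annual nominal rate: (1+4.6%)(1+1.4%) − 1 = 6.0644%.
Cumulative over 5 years: (1 + 0.060644)^5 − 1 ≈ 0.34230.

34.23%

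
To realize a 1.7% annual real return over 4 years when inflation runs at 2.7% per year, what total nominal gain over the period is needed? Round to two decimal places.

19.01%

Required annual nominal rate: (1+1.7%)(1+2.7%) − 1 = 4.4459%.
Cumulative over 4 years: (1 + 0.044459)^4 − 1 ≈ 0.19005.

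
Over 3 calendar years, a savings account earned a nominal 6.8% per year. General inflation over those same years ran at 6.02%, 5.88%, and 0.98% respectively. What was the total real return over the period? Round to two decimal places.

7.47%

Cumulative inflation factor: 1.0602 × 1.0588 × 1.0098 ≈ 1.13354.
Nominal growth factor: 1.21819. Real growth factor = 1.21819 / 1.13354 ≈ 1.07467.
Total real return ≈ 7.4674%.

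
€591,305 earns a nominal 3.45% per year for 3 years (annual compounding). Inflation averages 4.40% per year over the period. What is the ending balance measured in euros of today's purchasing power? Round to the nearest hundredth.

€575,309.49

Nominal value at maturity: €591,305 × (1 + 3.45%)^3 ≈ €654,640.75.
Price-level factor over 3 years: (1 + 4.40%)^3 = 1.137893184.
Dividing the nominal maturity value by the price-level factor gives the value in today's money.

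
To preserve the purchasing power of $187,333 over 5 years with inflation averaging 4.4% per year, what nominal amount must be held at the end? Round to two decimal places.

Cumulative price-level factor: (1+4.4%)^5 ≈ 1.2402307454.
Multiplying $187,333 by the price-level factor gives the future nominal sum.

$232,336.15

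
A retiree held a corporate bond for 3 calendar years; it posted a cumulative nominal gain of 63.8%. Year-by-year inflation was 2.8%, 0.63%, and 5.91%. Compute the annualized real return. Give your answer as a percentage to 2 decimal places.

14.35%

Cumulative inflation factor: 1.028 × 1.0063 × 1.0591 ≈ 1.09561.
Nominal growth factor: 1.63800. Real growth factor = 1.63800 / 1.09561 ≈ 1.49505.
Annualized: 1.49505^(1/3) − 1 ≈ 0.14345.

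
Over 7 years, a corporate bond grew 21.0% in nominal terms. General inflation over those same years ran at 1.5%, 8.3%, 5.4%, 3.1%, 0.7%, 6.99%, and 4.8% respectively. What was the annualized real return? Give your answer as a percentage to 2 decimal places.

-1.54%

Cumulative inflation factor: 1.015 × 1.083 × 1.054 × 1.031 × 1.007 × 1.0699 × 1.048 ≈ 1.34874.
Nominal growth factor: 1.21000. Real growth factor = 1.21000 / 1.34874 ≈ 0.89713.
Annualized: 0.89713^(1/7) − 1 ≈ -0.01539.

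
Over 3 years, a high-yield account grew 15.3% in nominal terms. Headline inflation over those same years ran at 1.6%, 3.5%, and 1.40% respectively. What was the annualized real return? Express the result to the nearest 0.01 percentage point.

2.64%

Cumulative inflation factor: 1.016 × 1.035 × 1.0140 ≈ 1.06628.
Nominal growth factor: 1.15300. Real growth factor = 1.15300 / 1.06628 ≈ 1.08133.
Annualized: 1.08133^(1/3) − 1 ≈ 0.02641.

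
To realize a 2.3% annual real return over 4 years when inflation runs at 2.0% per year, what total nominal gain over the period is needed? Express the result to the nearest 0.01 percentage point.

18.55%

Required annual nominal rate: (1+2.3%)(1+2.0%) − 1 = 4.346%.
Cumulative over 4 years: (1 + 0.04346)^4 − 1 ≈ 0.18550.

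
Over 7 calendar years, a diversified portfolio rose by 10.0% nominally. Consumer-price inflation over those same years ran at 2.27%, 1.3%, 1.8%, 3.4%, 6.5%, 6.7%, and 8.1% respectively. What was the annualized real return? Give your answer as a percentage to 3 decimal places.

Cumulative inflation factor: 1.0227 × 1.013 × 1.018 × 1.034 × 1.065 × 1.067 × 1.081 ≈ 1.33957.
Nominal growth factor: 1.10000. Real growth factor = 1.10000 / 1.33957 ≈ 0.82116.
Annualized: 0.82116^(1/7) − 1 ≈ -0.02776.

-2.776%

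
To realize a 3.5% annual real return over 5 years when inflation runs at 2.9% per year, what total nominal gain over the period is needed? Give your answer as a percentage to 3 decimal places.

37.018%

Required annual nominal rate: (1+3.5%)(1+2.9%) − 1 = 6.5015%.
Cumulative over 5 years: (1 + 0.065015)^5 − 1 ≈ 0.37018.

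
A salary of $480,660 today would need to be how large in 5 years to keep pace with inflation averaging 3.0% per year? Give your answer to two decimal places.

$557,216.68

Cumulative price-level factor: (1+3.0%)^5 = 1.1592740743.
The nominal amount required is $480,660 scaled up by that factor.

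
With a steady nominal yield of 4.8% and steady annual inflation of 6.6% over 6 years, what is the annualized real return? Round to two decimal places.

-1.69%

With constant rates the annual real return is the same each year: (1+4.8%)/(1+6.6%) − 1 = -0.01689.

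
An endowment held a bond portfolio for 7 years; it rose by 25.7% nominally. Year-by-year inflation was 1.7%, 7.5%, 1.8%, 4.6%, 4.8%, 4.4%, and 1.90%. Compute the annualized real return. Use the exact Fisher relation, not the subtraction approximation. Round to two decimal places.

-0.46%

Cumulative inflation factor: 1.017 × 1.075 × 1.018 × 1.046 × 1.048 × 1.044 × 1.0190 ≈ 1.29791.
Nominal growth factor: 1.25700. Real growth factor = 1.25700 / 1.29791 ≈ 0.96848.
Annualized: 0.96848^(1/7) − 1 ≈ -0.00456.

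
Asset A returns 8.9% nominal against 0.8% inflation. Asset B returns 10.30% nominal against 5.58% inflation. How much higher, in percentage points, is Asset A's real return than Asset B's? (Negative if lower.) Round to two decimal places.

Asset A real return: 1.089/1.008 − 1 = 8.036%.
Asset B real return: 1.1030/1.0558 − 1 = 4.471%.
Difference: 8.036 − 4.471 = 3.565 pp.

3.57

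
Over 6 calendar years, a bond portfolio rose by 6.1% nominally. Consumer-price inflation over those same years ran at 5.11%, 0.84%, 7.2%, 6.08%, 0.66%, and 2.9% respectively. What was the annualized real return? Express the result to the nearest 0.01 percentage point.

Cumulative inflation factor: 1.0511 × 1.0084 × 1.072 × 1.0608 × 1.0066 × 1.029 ≈ 1.24847.
Nominal growth factor: 1.06100. Real growth factor = 1.06100 / 1.24847 ≈ 0.84984.
Annualized: 0.84984^(1/6) − 1 ≈ -0.02675.

-2.68%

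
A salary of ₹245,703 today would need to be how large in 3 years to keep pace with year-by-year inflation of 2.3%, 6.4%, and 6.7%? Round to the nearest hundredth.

₹285,359.37

Cumulative price-level factor: 1.023 × 1.064 × 1.067 = 1.161399624.
Multiplying ₹245,703 by the price-level factor gives the future nominal sum.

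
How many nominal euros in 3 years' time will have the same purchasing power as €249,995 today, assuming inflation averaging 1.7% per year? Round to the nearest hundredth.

€262,962.72

Cumulative price-level factor: (1+1.7%)^3 = 1.051871913.
Multiplying €249,995 by the price-level factor gives the future nominal sum.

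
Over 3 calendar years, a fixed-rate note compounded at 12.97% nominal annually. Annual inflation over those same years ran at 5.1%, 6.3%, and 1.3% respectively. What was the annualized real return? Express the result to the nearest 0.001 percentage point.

Cumulative inflation factor: 1.051 × 1.063 × 1.013 ≈ 1.13174.
Nominal growth factor: 1.44175. Real growth factor = 1.44175 / 1.13174 ≈ 1.27393.
Annualized: 1.27393^(1/3) − 1 ≈ 0.08405.

8.405%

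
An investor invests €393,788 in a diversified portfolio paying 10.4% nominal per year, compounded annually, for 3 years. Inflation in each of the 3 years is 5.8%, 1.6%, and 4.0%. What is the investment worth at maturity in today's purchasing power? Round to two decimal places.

Nominal value at maturity: €393,788 × (1 + 10.4%)^3 ≈ €529,870.45.
Price-level factor over 3 years: 1.058 × 1.016 × 1.040 = 1.11792512.
Dividing the nominal maturity value by the price-level factor gives the value in today's money.

€473,976.69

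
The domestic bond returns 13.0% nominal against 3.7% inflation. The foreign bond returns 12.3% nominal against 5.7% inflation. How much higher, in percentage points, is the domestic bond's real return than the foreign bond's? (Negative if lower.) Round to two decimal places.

2.72

The domestic bond real return: 1.130/1.037 − 1 = 8.968%.
The foreign bond real return: 1.123/1.057 − 1 = 6.244%.
Difference: 8.968 − 6.244 = 2.724 pp.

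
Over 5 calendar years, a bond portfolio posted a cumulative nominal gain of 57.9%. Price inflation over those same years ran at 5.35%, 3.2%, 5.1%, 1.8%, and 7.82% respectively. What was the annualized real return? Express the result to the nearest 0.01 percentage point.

Cumulative inflation factor: 1.0535 × 1.032 × 1.051 × 1.018 × 1.0782 ≈ 1.25419.
Nominal growth factor: 1.57900. Real growth factor = 1.57900 / 1.25419 ≈ 1.25898.
Annualized: 1.25898^(1/5) − 1 ≈ 0.04714.

4.71%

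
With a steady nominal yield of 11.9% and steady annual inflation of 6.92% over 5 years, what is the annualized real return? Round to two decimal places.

4.66%

With constant rates the annual real return is the same each year: (1+11.9%)/(1+6.92%) − 1 = 0.04658.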